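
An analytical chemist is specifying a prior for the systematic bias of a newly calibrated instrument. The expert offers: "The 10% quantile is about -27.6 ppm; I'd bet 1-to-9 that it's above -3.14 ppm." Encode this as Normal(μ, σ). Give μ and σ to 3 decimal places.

The p-quantile of Normal(μ,σ) is μ + z_p·σ, with z_{0.1} = -1.282 and z_{0.9} = 1.282.
Eliminate σ: μ = (z₂·x₁ − z₁·x₂)/(z₂ − z₁) = (1.282·-27.6 − (-1.282)·-3.14)/2.563 = -15.370.
Then σ = (x₂ − x₁)/(z₂ − z₁) = (-3.14 − -27.6)/2.563 = 9.543.

μ = -15.370, σ = 9.543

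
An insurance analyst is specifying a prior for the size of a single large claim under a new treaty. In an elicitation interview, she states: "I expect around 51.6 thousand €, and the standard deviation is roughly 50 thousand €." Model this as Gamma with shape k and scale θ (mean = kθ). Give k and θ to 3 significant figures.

k ≈ 1.07, θ ≈ 48.4

For Gamma(k, scale θ): mean = kθ, variance = kθ², so CV = 1/√k.
CV = SD/mean = 50/51.6 = 0.969, hence k = 1/CV² = 1.07.
Then θ = mean/k = 51.6/1.07 = 48.4.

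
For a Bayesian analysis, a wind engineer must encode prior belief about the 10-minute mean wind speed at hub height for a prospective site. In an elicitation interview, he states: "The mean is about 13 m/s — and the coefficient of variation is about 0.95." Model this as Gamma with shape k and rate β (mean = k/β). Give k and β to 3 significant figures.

For Gamma(k, rate β): mean = k/β, variance = k/β², so CV = 1/√k.
CV = 0.95, hence k = 1/CV² = 1.11.
Then β = k/mean = 1.11/13 = 0.0852.

k ≈ 1.11, β ≈ 0.0852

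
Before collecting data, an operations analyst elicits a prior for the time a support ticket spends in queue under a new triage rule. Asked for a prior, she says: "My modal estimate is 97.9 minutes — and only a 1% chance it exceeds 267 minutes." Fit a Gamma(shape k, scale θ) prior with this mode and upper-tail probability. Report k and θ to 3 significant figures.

Gamma(k,θ) with k>1 has mode (k−1)θ, so θ = 97.9/(k−1).
Need P(X < 267) = 0.99 with θ tied to k this way. Start at k = 2, θ = 97.9: P(X<267) ≈ 0.756.
Too low — raise k to concentrate. Iterating converges to k ≈ 5.57.
Then θ = 97.9/(5.57−1) ≈ 21.4.

k ≈ 5.57, θ ≈ 21.4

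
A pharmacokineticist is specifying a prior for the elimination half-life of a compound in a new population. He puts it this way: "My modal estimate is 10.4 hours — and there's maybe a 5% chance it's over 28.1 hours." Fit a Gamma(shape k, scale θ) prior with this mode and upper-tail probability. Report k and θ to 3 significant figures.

k ≈ 3.72, θ ≈ 3.82

Gamma(k,θ) with k>1 has mode (k−1)θ, so θ = 10.4/(k−1).
Need P(X < 28.1) = 0.95 with θ tied to k this way. Start at k = 2, θ = 10.4: P(X<28.1) ≈ 0.752.
Too low — raise k to concentrate. Iterating converges to k ≈ 3.72.
Then θ = 10.4/(3.72−1) ≈ 3.82.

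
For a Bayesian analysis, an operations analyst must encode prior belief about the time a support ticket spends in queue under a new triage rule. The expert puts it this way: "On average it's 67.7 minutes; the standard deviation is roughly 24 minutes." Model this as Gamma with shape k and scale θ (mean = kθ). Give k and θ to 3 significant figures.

k ≈ 7.96, θ ≈ 8.51

For Gamma(k, scale θ): mean = kθ, variance = kθ², so CV = 1/√k.
CV = SD/mean = 24/67.7 = 0.3545, hence k = 1/CV² = 7.96.
Then θ = mean/k = 67.7/7.96 = 8.51.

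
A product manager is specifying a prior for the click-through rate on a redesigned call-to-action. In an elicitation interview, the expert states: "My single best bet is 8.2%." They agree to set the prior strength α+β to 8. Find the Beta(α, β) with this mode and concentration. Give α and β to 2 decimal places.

For α,β > 1 the Beta mode is (α−1)/(α+β−2). With α+β = 8, the mode is (α−1)/6.
Set (α−1)/6 = 0.082 → α = 1 + 0.082·6 = 1.49.
β = 8 − α = 6.51.

α = 1.49, β = 6.51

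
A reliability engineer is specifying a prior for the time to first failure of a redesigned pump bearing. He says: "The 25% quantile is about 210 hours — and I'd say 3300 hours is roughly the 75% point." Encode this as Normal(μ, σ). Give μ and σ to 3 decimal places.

μ = 1755.000, σ = 2290.620

For Normal(μ,σ), the p-quantile is μ + z_p·σ. Here z_{0.25} = -0.6745, z_{0.75} = 0.6745.
So 210 = μ − 0.6745σ and 3300 = μ + 0.6745σ.
Subtracting: σ = (3300 − 210)/(0.6745 − (-0.6745)) = 2290.620.
Then μ = 210 − (-0.6745)·2290.620 = 1755.000.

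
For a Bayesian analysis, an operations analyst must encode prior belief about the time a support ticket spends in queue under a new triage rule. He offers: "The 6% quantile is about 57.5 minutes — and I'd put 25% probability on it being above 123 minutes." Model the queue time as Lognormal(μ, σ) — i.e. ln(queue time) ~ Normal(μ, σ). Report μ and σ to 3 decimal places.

If T ~ Lognormal(μ,σ) then ln T ~ Normal(μ,σ), so the p-quantile of ln T is μ + z_p·σ.
ln(57.5) = 4.052 and ln(123) = 4.812; z_{0.06} = -1.555, z_{0.75} = 0.6745.
σ = (4.812 − 4.052)/(0.6745 − (-1.555)) = 0.341.
μ = 4.052 − (-1.555)·0.341 = 4.582.

μ ≈ 4.582, σ ≈ 0.341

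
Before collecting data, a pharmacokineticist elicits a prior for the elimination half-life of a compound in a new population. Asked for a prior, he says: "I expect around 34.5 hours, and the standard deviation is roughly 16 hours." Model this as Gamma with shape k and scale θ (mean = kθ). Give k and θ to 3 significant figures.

k ≈ 4.65, θ ≈ 7.42

For Gamma(k, scale θ): mean = kθ, variance = kθ², so CV = 1/√k.
CV = SD/mean = 16/34.5 = 0.4638, hence k = 1/CV² = 4.65.
Then θ = mean/k = 34.5/4.65 = 7.42.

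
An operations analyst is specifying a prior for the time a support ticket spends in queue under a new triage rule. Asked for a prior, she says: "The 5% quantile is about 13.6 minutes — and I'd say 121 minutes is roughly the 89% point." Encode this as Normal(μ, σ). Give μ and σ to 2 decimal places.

The p-quantile of Normal(μ,σ) is μ + z_p·σ, with z_{0.05} = -1.645 and z_{0.89} = 1.227.
Eliminate σ: μ = (z₂·x₁ − z₁·x₂)/(z₂ − z₁) = (1.227·13.6 − (-1.645)·121)/2.871 = 75.12.
Then σ = (x₂ − x₁)/(z₂ − z₁) = (121 − 13.6)/2.871 = 37.40.

μ = 75.12, σ = 37.40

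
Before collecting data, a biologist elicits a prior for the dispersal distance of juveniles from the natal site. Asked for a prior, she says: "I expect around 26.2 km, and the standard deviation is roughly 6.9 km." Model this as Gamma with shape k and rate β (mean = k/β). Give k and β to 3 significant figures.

k ≈ 14.4, β ≈ 0.55

For Gamma(k, rate β): mean = k/β, variance = k/β², so CV = 1/√k.
CV = SD/mean = 6.9/26.2 = 0.2634, hence k = 1/CV² = 14.4.
Then β = k/mean = 14.4/26.2 = 0.55.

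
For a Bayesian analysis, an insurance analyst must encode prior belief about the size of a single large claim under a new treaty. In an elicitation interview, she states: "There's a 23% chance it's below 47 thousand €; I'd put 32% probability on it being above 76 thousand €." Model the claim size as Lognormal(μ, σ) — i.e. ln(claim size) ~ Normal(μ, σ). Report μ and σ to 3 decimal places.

μ ≈ 4.144, σ ≈ 0.398

If T ~ Lognormal(μ,σ) then ln T ~ Normal(μ,σ), so the p-quantile of ln T is μ + z_p·σ.
ln(47) = 3.85 and ln(76) = 4.331; z_{0.23} = -0.7388, z_{0.68} = 0.4677.
σ = (4.331 − 3.85)/(0.4677 − (-0.7388)) = 0.398.
μ = 3.85 − (-0.7388)·0.398 = 4.144.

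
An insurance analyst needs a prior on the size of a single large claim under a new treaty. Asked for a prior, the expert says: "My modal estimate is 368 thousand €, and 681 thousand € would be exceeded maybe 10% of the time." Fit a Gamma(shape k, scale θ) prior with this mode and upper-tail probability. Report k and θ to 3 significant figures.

Gamma(k,θ) with k>1 has mode (k−1)θ, so θ = 368/(k−1).
Need P(X < 681) = 0.9 with θ tied to k this way. Start at k = 2, θ = 368: P(X<681) ≈ 0.552.
Too low — raise k to concentrate. Iterating converges to k ≈ 6.04.
Then θ = 368/(6.04−1) ≈ 73.

k ≈ 6.04, θ ≈ 73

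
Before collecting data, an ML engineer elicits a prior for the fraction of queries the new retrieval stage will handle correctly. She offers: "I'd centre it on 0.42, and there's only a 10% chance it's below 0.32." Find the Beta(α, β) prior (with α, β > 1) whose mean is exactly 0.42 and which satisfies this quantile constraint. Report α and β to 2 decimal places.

α ≈ 16.35, β ≈ 22.58

With mean 0.42 fixed, write α = 0.42s, β = 0.58s where s = α+β.
Need P(θ < 0.32) = 0.1 under Beta(0.42s, 0.58s). Normal approximation: (q−m)/√(m(1−m)/s) ≈ z_{0.1} = -1.28, so s ≈ 0.42·0.58·(-1.28)²/(0.32−0.42)² = 40.0.
At s = 40.0: P(θ<0.32) ≈ 0.097. Adjusting to match 0.1 gives s ≈ 38.92.
So α = 0.42·38.92 ≈ 16.35, β = 0.58·38.92 ≈ 22.58.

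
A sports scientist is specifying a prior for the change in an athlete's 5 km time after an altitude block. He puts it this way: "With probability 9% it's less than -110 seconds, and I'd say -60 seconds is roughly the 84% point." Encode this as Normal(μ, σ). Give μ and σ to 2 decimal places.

μ = -81.29, σ = 21.41

The p-quantile of Normal(μ,σ) is μ + z_p·σ, with z_{0.09} = -1.341 and z_{0.84} = 0.9945.
Eliminate σ: μ = (z₂·x₁ − z₁·x₂)/(z₂ − z₁) = (0.9945·-110 − (-1.341)·-60)/2.335 = -81.29.
Then σ = (x₂ − x₁)/(z₂ − z₁) = (-60 − -110)/2.335 = 21.41.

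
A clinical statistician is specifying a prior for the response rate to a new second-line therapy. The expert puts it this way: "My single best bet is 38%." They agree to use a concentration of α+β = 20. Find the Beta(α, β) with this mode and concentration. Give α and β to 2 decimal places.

α = 7.84, β = 12.16

For α,β > 1 the Beta mode is (α−1)/(α+β−2). With α+β = 20, the mode is (α−1)/18.
Set (α−1)/18 = 0.38 → α = 1 + 0.38·18 = 7.84.
β = 20 − α = 12.16.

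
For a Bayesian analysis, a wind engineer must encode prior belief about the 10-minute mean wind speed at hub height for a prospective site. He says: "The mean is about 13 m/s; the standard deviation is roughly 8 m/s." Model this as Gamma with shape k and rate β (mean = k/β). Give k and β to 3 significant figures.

k ≈ 2.64, β ≈ 0.203

For Gamma(k, rate β): mean = k/β, variance = k/β², so CV = 1/√k.
CV = SD/mean = 8/13 = 0.6154, hence k = 1/CV² = 2.64.
Then β = k/mean = 2.64/13 = 0.203.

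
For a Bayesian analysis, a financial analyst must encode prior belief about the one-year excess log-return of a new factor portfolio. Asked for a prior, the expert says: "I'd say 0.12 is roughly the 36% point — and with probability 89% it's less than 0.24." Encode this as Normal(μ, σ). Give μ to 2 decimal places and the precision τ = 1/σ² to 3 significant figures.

μ = 0.15, τ = 174

For Normal(μ,σ), the p-quantile is μ + z_p·σ. Here z_{0.36} = -0.3585, z_{0.89} = 1.227.
So 0.12 = μ − 0.3585σ and 0.24 = μ + 1.227σ.
Subtracting: σ = (0.24 − 0.12)/(1.227 − (-0.3585)) = 0.08.
Then μ = 0.12 − (-0.3585)·0.08 = 0.15.
Precision τ = 1/σ² = 1/0.07571² = 174.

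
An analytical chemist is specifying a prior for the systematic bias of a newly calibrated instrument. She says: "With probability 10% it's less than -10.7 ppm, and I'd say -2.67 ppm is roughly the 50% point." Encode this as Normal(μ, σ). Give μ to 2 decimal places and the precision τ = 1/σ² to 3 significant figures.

The p-quantile of Normal(μ,σ) is μ + z_p·σ, with z_{0.1} = -1.282 and z_{0.5} = 0.
Eliminate σ: μ = (z₂·x₁ − z₁·x₂)/(z₂ − z₁) = (0·-10.7 − (-1.282)·-2.67)/1.282 = -2.67.
Then σ = (x₂ − x₁)/(z₂ − z₁) = (-2.67 − -10.7)/1.282 = 6.27.
Precision τ = 1/σ² = 1/6.266² = 0.0255.

μ = -2.67, τ = 0.0255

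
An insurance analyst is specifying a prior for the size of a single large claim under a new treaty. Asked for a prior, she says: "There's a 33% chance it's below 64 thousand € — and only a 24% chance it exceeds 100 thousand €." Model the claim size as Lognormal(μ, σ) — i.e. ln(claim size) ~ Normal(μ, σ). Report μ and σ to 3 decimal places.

If T ~ Lognormal(μ,σ) then ln T ~ Normal(μ,σ), so the p-quantile of ln T is μ + z_p·σ.
ln(64) = 4.159 and ln(100) = 4.605; z_{0.33} = -0.4399, z_{0.76} = 0.7063.
σ = (4.605 − 4.159)/(0.7063 − (-0.4399)) = 0.389.
μ = 4.159 − (-0.4399)·0.389 = 4.330.

μ ≈ 4.330, σ ≈ 0.389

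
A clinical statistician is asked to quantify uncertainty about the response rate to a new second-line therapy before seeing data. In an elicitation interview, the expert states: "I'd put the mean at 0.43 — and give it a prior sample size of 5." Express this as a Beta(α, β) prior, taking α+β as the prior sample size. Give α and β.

Under the effective-sample-size interpretation, Beta(α, β) has prior mean α/(α+β) and prior sample size α+β.
So α+β = 5 and α/(α+β) = 0.43, giving α = 0.43·5 = 2.15 and β = 5 − 2.15 = 2.85.

α = 2.15, β = 2.85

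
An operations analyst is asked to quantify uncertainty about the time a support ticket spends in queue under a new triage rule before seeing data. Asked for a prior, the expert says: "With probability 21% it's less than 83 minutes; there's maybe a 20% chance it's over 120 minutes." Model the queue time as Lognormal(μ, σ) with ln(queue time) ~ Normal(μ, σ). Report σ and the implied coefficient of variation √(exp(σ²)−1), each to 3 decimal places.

If T ~ Lognormal(μ,σ) then ln T ~ Normal(μ,σ), so the p-quantile of ln T is μ + z_p·σ.
ln(83) = 4.419 and ln(120) = 4.787; z_{0.21} = -0.8064, z_{0.8} = 0.8416.
σ = (4.787 − 4.419)/(0.8416 − (-0.8064)) = 0.224.
μ = 4.419 − (-0.8064)·0.224 = 4.599.
CV = √(exp(σ²)−1) = √(exp(0.0500)−1) = 0.227.

σ ≈ 0.224, CV ≈ 0.227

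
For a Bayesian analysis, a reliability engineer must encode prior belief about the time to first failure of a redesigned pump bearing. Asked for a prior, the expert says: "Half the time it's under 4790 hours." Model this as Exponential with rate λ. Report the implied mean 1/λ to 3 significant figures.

mean ≈ 6910 hours

Exponential median = ln 2 / λ, so λ = ln 2 / 4790.0 = 0.000145.
Mean = 1/λ = 6910 hours.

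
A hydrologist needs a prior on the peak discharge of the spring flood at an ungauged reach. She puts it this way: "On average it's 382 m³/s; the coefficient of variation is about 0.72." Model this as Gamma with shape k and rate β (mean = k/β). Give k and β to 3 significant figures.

For Gamma(k, rate β): mean = k/β, variance = k/β², so CV = 1/√k.
CV = 0.72, hence k = 1/CV² = 1.93.
Then β = k/mean = 1.93/382 = 0.00505.

k ≈ 1.93, β ≈ 0.00505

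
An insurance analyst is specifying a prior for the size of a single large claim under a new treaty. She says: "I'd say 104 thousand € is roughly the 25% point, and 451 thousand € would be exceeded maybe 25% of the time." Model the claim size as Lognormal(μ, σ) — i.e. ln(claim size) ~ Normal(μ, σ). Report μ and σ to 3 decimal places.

μ ≈ 5.378, σ ≈ 1.088

If T ~ Lognormal(μ,σ) then ln T ~ Normal(μ,σ), so the p-quantile of ln T is μ + z_p·σ.
ln(104) = 4.644 and ln(451) = 6.111; z_{0.25} = -0.6745, z_{0.75} = 0.6745.
σ = (6.111 − 4.644)/(0.6745 − (-0.6745)) = 1.088.
μ = 4.644 − (-0.6745)·1.088 = 5.378.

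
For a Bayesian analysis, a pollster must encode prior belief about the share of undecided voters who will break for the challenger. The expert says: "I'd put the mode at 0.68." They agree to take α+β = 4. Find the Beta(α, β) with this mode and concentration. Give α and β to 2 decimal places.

α = 2.36, β = 1.64

For α,β > 1 the Beta mode is (α−1)/(α+β−2). With α+β = 4, the mode is (α−1)/2.
Set (α−1)/2 = 0.68 → α = 1 + 0.68·2 = 2.36.
β = 4 − α = 1.64.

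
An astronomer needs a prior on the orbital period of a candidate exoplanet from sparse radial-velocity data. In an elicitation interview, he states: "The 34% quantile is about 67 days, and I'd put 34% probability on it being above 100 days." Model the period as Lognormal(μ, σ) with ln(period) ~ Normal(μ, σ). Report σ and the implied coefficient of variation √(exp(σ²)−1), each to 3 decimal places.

σ ≈ 0.485, CV ≈ 0.516

If T ~ Lognormal(μ,σ) then ln T ~ Normal(μ,σ), so the p-quantile of ln T is μ + z_p·σ.
ln(67) = 4.205 and ln(100) = 4.605; z_{0.34} = -0.4125, z_{0.66} = 0.4125.
σ = (4.605 − 4.205)/(0.4125 − (-0.4125)) = 0.485.
μ = 4.205 − (-0.4125)·0.485 = 4.405.
CV = √(exp(σ²)−1) = √(exp(0.2357)−1) = 0.516.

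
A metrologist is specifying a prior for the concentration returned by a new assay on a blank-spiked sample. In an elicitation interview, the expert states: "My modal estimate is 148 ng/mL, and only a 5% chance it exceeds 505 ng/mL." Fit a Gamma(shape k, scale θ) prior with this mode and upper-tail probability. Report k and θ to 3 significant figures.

Gamma(k,θ) with k>1 has mode (k−1)θ, so θ = 148/(k−1).
Need P(X < 505) = 0.95 with θ tied to k this way. Start at k = 2, θ = 148: P(X<505) ≈ 0.855.
Too low — raise k to concentrate. Iterating converges to k ≈ 2.72.
Then θ = 148/(2.72−1) ≈ 85.9.

k ≈ 2.72, θ ≈ 85.9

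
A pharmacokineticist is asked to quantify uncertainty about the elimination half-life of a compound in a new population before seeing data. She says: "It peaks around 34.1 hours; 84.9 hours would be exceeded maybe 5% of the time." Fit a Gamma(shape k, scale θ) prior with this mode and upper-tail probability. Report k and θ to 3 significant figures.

k ≈ 4.27, θ ≈ 10.4

Gamma(k,θ) with k>1 has mode (k−1)θ, so θ = 34.1/(k−1).
Need P(X < 84.9) = 0.95 with θ tied to k this way. Start at k = 2, θ = 34.1: P(X<84.9) ≈ 0.711.
Too low — raise k to concentrate. Iterating converges to k ≈ 4.27.
Then θ = 34.1/(4.27−1) ≈ 10.4.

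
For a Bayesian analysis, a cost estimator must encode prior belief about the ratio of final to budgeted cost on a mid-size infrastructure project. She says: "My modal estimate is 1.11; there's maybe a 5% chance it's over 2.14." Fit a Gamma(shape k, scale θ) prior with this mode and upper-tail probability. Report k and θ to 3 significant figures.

Gamma(k,θ) with k>1 has mode (k−1)θ, so θ = 1.11/(k−1).
Need P(X < 2.14) = 0.95 with θ tied to k this way. Start at k = 2, θ = 1.11: P(X<2.14) ≈ 0.574.
Too low — raise k to concentrate. Iterating converges to k ≈ 7.45.
Then θ = 1.11/(7.45−1) ≈ 0.172.

k ≈ 7.45, θ ≈ 0.172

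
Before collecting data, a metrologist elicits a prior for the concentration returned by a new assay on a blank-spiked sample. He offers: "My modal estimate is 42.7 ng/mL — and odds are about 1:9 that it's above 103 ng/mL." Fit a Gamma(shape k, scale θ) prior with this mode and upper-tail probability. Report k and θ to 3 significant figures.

k ≈ 3.48, θ ≈ 17.2

Gamma(k,θ) with k>1 has mode (k−1)θ, so θ = 42.7/(k−1).
Need P(X < 103) = 0.9 with θ tied to k this way. Start at k = 2, θ = 42.7: P(X<103) ≈ 0.694.
Too low — raise k to concentrate. Iterating converges to k ≈ 3.48.
Then θ = 42.7/(3.48−1) ≈ 17.2.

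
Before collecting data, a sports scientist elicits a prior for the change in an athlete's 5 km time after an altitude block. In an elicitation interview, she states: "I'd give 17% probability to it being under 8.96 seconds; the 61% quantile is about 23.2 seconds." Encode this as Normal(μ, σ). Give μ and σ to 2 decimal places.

μ = 19.98, σ = 11.54

For Normal(μ,σ), the p-quantile is μ + z_p·σ. Here z_{0.17} = -0.9542, z_{0.61} = 0.2793.
So 8.96 = μ − 0.9542σ and 23.2 = μ + 0.2793σ.
Subtracting: σ = (23.2 − 8.96)/(0.2793 − (-0.9542)) = 11.54.
Then μ = 8.96 − (-0.9542)·11.54 = 19.98.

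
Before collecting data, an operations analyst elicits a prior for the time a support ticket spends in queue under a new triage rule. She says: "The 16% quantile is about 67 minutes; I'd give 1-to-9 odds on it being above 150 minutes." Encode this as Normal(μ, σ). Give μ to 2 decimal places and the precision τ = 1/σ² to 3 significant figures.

The p-quantile of Normal(μ,σ) is μ + z_p·σ, with z_{0.16} = -0.9945 and z_{0.9} = 1.282.
Eliminate σ: μ = (z₂·x₁ − z₁·x₂)/(z₂ − z₁) = (1.282·67 − (-0.9945)·150)/2.276 = 103.27.
Then σ = (x₂ − x₁)/(z₂ − z₁) = (150 − 67)/2.276 = 36.47.
Precision τ = 1/σ² = 1/36.47² = 0.000752.

μ = 103.27, τ = 0.000752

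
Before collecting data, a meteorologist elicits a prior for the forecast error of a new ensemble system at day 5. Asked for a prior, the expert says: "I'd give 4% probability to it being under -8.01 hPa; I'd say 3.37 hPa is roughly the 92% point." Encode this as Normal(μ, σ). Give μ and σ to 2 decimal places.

μ = -1.70, σ = 3.61

The p-quantile of Normal(μ,σ) is μ + z_p·σ, with z_{0.04} = -1.751 and z_{0.92} = 1.405.
Eliminate σ: μ = (z₂·x₁ − z₁·x₂)/(z₂ − z₁) = (1.405·-8.01 − (-1.751)·3.37)/3.156 = -1.70.
Then σ = (x₂ − x₁)/(z₂ − z₁) = (3.37 − -8.01)/3.156 = 3.61.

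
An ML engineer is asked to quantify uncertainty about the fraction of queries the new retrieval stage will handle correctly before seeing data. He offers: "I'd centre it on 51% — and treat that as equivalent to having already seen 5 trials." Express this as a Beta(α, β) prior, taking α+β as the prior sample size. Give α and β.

Under the effective-sample-size interpretation, Beta(α, β) has prior mean α/(α+β) and prior sample size α+β.
So α+β = 5 and α/(α+β) = 0.51, giving α = 0.51·5 = 2.55 and β = 5 − 2.55 = 2.45.

α = 2.55, β = 2.45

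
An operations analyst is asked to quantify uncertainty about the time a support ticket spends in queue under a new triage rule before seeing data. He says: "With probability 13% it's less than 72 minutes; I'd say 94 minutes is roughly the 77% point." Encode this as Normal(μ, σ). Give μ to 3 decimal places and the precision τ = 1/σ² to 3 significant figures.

For Normal(μ,σ), the p-quantile is μ + z_p·σ. Here z_{0.13} = -1.126, z_{0.77} = 0.7388.
So 72 = μ − 1.126σ and 94 = μ + 0.7388σ.
Subtracting: σ = (94 − 72)/(0.7388 − (-1.126)) = 11.795.
Then μ = 72 − (-1.126)·11.795 = 85.285.
Precision τ = 1/σ² = 1/11.79² = 0.00719.

μ = 85.285, τ = 0.00719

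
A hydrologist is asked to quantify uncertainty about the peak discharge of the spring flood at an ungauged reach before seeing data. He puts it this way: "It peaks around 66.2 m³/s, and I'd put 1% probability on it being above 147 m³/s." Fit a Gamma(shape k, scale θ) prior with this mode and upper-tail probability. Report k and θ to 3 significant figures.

k ≈ 8.56, θ ≈ 8.76

Gamma(k,θ) with k>1 has mode (k−1)θ, so θ = 66.2/(k−1).
Need P(X < 147) = 0.99 with θ tied to k this way. Start at k = 2, θ = 66.2: P(X<147) ≈ 0.650.
Too low — raise k to concentrate. Iterating converges to k ≈ 8.56.
Then θ = 66.2/(8.56−1) ≈ 8.76.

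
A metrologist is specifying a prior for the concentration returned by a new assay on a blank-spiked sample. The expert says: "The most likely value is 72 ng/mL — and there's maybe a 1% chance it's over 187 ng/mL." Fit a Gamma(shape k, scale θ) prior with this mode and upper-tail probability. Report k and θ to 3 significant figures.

k ≈ 6.11, θ ≈ 14.1

Gamma(k,θ) with k>1 has mode (k−1)θ, so θ = 72/(k−1).
Need P(X < 187) = 0.99 with θ tied to k this way. Start at k = 2, θ = 72: P(X<187) ≈ 0.732.
Too low — raise k to concentrate. Iterating converges to k ≈ 6.11.
Then θ = 72/(6.11−1) ≈ 14.1.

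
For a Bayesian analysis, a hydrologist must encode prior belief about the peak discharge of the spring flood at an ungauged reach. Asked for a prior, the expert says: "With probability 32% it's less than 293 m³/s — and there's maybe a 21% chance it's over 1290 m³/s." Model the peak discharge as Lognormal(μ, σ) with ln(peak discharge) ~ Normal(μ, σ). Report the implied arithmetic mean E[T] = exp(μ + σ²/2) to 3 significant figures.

If T ~ Lognormal(μ,σ) then ln T ~ Normal(μ,σ), so the p-quantile of ln T is μ + z_p·σ.
ln(293) = 5.68 and ln(1290) = 7.162; z_{0.32} = -0.4677, z_{0.79} = 0.8064.
σ = (7.162 − 5.68)/(0.8064 − (-0.4677)) = 1.163.
μ = 5.68 − (-0.4677)·1.163 = 6.224.
E[T] = exp(μ + σ²/2) = exp(6.224 + 0.6767) = 993 m³/s.

E[T] ≈ 993 m³/s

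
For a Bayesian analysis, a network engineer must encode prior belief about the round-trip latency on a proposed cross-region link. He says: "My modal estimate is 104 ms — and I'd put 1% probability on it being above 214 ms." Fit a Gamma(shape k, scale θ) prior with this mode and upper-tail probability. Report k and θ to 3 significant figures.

Gamma(k,θ) with k>1 has mode (k−1)θ, so θ = 104/(k−1).
Need P(X < 214) = 0.99 with θ tied to k this way. Start at k = 2, θ = 104: P(X<214) ≈ 0.609.
Too low — raise k to concentrate. Iterating converges to k ≈ 10.4.
Then θ = 104/(10.4−1) ≈ 11.1.

k ≈ 10.4, θ ≈ 11.1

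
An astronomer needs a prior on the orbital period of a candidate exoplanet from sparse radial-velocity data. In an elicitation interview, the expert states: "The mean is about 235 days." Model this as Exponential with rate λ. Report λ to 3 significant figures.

λ ≈ 0.00426

Exponential mean = 1/λ, so λ = 1/235.0 = 0.00426.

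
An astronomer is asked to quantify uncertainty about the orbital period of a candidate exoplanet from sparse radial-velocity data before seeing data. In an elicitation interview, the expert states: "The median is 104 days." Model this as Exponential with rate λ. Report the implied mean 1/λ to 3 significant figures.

mean ≈ 150 days

Exponential median = ln 2 / λ, so λ = ln 2 / 104.0 = 0.00666.
Mean = 1/λ = 150 days.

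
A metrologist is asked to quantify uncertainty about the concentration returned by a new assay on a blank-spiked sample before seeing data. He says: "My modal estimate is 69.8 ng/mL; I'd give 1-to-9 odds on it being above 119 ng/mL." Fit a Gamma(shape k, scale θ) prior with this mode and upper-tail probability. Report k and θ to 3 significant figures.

Gamma(k,θ) with k>1 has mode (k−1)θ, so θ = 69.8/(k−1).
Need P(X < 119) = 0.9 with θ tied to k this way. Start at k = 2, θ = 69.8: P(X<119) ≈ 0.508.
Too low — raise k to concentrate. Iterating converges to k ≈ 7.65.
Then θ = 69.8/(7.65−1) ≈ 10.5.

k ≈ 7.65, θ ≈ 10.5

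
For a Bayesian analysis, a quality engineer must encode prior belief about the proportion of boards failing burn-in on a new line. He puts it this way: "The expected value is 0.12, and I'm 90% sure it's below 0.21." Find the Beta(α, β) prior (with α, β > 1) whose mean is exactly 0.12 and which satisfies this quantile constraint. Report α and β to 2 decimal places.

α ≈ 2.80, β ≈ 20.50

With mean 0.12 fixed, write α = 0.12s, β = 0.88s where s = α+β.
Need P(θ < 0.21) = 0.9 under Beta(0.12s, 0.88s). Normal approximation: (q−m)/√(m(1−m)/s) ≈ z_{0.9} = 1.28, so s ≈ 0.12·0.88·(1.28)²/(0.21−0.12)² = 21.4.
At s = 21.4: P(θ<0.21) ≈ 0.893. Adjusting to match 0.9 gives s ≈ 23.30.
So α = 0.12·23.30 ≈ 2.80, β = 0.88·23.30 ≈ 20.50.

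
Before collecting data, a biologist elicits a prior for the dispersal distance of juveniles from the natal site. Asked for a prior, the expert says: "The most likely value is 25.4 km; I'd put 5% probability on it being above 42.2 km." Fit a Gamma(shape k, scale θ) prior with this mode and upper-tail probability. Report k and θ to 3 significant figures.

Gamma(k,θ) with k>1 has mode (k−1)θ, so θ = 25.4/(k−1).
Need P(X < 42.2) = 0.95 with θ tied to k this way. Start at k = 2, θ = 25.4: P(X<42.2) ≈ 0.495.
Too low — raise k to concentrate. Iterating converges to k ≈ 11.8.
Then θ = 25.4/(11.8−1) ≈ 2.34.

k ≈ 11.8, θ ≈ 2.34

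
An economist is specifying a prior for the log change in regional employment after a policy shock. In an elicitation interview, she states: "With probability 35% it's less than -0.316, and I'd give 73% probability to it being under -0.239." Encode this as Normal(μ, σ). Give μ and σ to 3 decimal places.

For Normal(μ,σ), the p-quantile is μ + z_p·σ. Here z_{0.35} = -0.3853, z_{0.73} = 0.6128.
So -0.316 = μ − 0.3853σ and -0.239 = μ + 0.6128σ.
Subtracting: σ = (-0.239 − -0.316)/(0.6128 − (-0.3853)) = 0.077.
Then μ = -0.316 − (-0.3853)·0.077 = -0.286.

μ = -0.286, σ = 0.077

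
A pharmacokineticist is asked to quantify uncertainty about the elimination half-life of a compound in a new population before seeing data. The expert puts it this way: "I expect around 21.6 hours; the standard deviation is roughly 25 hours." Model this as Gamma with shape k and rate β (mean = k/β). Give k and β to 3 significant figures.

k ≈ 0.746, β ≈ 0.0346

For Gamma(k, rate β): mean = k/β, variance = k/β², so CV = 1/√k.
CV = SD/mean = 25/21.6 = 1.157, hence k = 1/CV² = 0.746.
Then β = k/mean = 0.746/21.6 = 0.0346.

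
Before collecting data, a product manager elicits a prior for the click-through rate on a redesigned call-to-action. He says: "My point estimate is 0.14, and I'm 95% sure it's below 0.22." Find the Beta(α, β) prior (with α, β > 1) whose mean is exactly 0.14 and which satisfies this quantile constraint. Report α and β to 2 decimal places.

α ≈ 8.28, β ≈ 50.86

With mean 0.14 fixed, write α = 0.14s, β = 0.86s where s = α+β.
Need P(θ < 0.22) = 0.95 under Beta(0.14s, 0.86s). Normal approximation: (q−m)/√(m(1−m)/s) ≈ z_{0.95} = 1.64, so s ≈ 0.14·0.86·(1.64)²/(0.22−0.14)² = 50.9.
At s = 50.9: P(θ<0.22) ≈ 0.938. Adjusting to match 0.95 gives s ≈ 59.14.
So α = 0.14·59.14 ≈ 8.28, β = 0.86·59.14 ≈ 50.86.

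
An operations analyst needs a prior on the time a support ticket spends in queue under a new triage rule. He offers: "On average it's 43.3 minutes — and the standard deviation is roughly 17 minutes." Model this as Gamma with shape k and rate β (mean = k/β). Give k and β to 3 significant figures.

For Gamma(k, rate β): mean = k/β, variance = k/β², so CV = 1/√k.
CV = SD/mean = 17/43.3 = 0.3926, hence k = 1/CV² = 6.49.
Then β = k/mean = 6.49/43.3 = 0.15.

k ≈ 6.49, β ≈ 0.15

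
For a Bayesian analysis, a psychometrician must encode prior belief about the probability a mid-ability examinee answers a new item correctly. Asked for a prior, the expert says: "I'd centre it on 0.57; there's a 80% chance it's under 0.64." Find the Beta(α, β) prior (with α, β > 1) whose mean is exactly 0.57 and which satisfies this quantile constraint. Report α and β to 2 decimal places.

α ≈ 20.47, β ≈ 15.44

With mean 0.57 fixed, write α = 0.57s, β = 0.43s where s = α+β.
Need P(θ < 0.64) = 0.8 under Beta(0.57s, 0.43s). Normal approximation: (q−m)/√(m(1−m)/s) ≈ z_{0.8} = 0.842, so s ≈ 0.57·0.43·(0.842)²/(0.64−0.57)² = 35.4.
At s = 35.4: P(θ<0.64) ≈ 0.798. Adjusting to match 0.8 gives s ≈ 35.91.
So α = 0.57·35.91 ≈ 20.47, β = 0.43·35.91 ≈ 15.44.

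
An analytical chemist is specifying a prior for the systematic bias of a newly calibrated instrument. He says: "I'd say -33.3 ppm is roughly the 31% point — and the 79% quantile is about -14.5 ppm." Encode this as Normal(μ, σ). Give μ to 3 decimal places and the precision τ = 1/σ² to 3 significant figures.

The p-quantile of Normal(μ,σ) is μ + z_p·σ, with z_{0.31} = -0.4959 and z_{0.79} = 0.8064.
Eliminate σ: μ = (z₂·x₁ − z₁·x₂)/(z₂ − z₁) = (0.8064·-33.3 − (-0.4959)·-14.5)/1.302 = -26.142.
Then σ = (x₂ − x₁)/(z₂ − z₁) = (-14.5 − -33.3)/1.302 = 14.436.
Precision τ = 1/σ² = 1/14.44² = 0.0048.

μ = -26.142, τ = 0.0048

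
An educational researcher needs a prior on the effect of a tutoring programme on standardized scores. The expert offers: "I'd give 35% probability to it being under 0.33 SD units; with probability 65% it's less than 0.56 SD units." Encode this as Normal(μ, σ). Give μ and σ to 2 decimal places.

The p-quantile of Normal(μ,σ) is μ + z_p·σ, with z_{0.35} = -0.3853 and z_{0.65} = 0.3853.
Eliminate σ: μ = (z₂·x₁ − z₁·x₂)/(z₂ − z₁) = (0.3853·0.33 − (-0.3853)·0.56)/0.7706 = 0.45.
Then σ = (x₂ − x₁)/(z₂ − z₁) = (0.56 − 0.33)/0.7706 = 0.30.

μ = 0.45, σ = 0.30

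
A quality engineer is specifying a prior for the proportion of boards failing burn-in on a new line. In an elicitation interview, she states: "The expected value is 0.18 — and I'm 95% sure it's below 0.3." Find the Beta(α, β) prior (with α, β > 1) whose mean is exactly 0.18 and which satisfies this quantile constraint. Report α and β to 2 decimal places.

With mean 0.18 fixed, write α = 0.18s, β = 0.82s where s = α+β.
Need P(θ < 0.3) = 0.95 under Beta(0.18s, 0.82s). Normal approximation: (q−m)/√(m(1−m)/s) ≈ z_{0.95} = 1.64, so s ≈ 0.18·0.82·(1.64)²/(0.3−0.18)² = 27.7.
At s = 27.7: P(θ<0.3) ≈ 0.938. Adjusting to match 0.95 gives s ≈ 32.30.
So α = 0.18·32.30 ≈ 5.81, β = 0.82·32.30 ≈ 26.48.

α ≈ 5.81, β ≈ 26.48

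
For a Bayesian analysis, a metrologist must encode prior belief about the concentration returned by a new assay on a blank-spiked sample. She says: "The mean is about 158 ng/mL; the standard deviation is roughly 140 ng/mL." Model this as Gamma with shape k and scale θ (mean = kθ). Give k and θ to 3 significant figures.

For Gamma(k, scale θ): mean = kθ, variance = kθ², so CV = 1/√k.
CV = SD/mean = 140/158 = 0.8861, hence k = 1/CV² = 1.27.
Then θ = mean/k = 158/1.27 = 124.

k ≈ 1.27, θ ≈ 124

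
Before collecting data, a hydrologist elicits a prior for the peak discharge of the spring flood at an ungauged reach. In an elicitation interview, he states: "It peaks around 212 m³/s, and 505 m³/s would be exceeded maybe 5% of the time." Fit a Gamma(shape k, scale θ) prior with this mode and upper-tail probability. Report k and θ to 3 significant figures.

Gamma(k,θ) with k>1 has mode (k−1)θ, so θ = 212/(k−1).
Need P(X < 505) = 0.95 with θ tied to k this way. Start at k = 2, θ = 212: P(X<505) ≈ 0.688.
Too low — raise k to concentrate. Iterating converges to k ≈ 4.62.
Then θ = 212/(4.62−1) ≈ 58.5.

k ≈ 4.62, θ ≈ 58.5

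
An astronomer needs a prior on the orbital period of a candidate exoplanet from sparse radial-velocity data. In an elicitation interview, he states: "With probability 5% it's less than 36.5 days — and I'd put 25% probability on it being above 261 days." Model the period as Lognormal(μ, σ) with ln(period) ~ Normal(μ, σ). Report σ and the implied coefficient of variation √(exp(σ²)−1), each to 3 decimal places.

If T ~ Lognormal(μ,σ) then ln T ~ Normal(μ,σ), so the p-quantile of ln T is μ + z_p·σ.
ln(36.5) = 3.597 and ln(261) = 5.565; z_{0.05} = -1.645, z_{0.75} = 0.6745.
σ = (5.565 − 3.597)/(0.6745 − (-1.645)) = 0.848.
μ = 3.597 − (-1.645)·0.848 = 4.992.
CV = √(exp(σ²)−1) = √(exp(0.7194)−1) = 1.026.

σ ≈ 0.848, CV ≈ 1.026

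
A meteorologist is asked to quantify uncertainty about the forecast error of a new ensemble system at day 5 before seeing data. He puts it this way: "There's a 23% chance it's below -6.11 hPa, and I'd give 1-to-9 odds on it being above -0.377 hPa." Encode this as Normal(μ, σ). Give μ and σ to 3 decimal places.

The p-quantile of Normal(μ,σ) is μ + z_p·σ, with z_{0.23} = -0.7388 and z_{0.9} = 1.282.
Eliminate σ: μ = (z₂·x₁ − z₁·x₂)/(z₂ − z₁) = (1.282·-6.11 − (-0.7388)·-0.377)/2.02 = -4.013.
Then σ = (x₂ − x₁)/(z₂ − z₁) = (-0.377 − -6.11)/2.02 = 2.838.

μ = -4.013, σ = 2.838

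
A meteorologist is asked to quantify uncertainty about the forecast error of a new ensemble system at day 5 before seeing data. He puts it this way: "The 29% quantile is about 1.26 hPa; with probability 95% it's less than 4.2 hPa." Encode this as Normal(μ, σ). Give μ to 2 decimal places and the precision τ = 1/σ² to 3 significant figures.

The p-quantile of Normal(μ,σ) is μ + z_p·σ, with z_{0.29} = -0.5534 and z_{0.95} = 1.645.
Eliminate σ: μ = (z₂·x₁ − z₁·x₂)/(z₂ − z₁) = (1.645·1.26 − (-0.5534)·4.2)/2.198 = 2.00.
Then σ = (x₂ − x₁)/(z₂ − z₁) = (4.2 − 1.26)/2.198 = 1.34.
Precision τ = 1/σ² = 1/1.337² = 0.559.

μ = 2.00, τ = 0.559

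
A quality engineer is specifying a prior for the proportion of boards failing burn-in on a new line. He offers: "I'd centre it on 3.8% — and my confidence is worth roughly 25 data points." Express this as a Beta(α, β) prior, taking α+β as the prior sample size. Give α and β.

Under the effective-sample-size interpretation, Beta(α, β) has prior mean α/(α+β) and prior sample size α+β.
So α+β = 25 and α/(α+β) = 0.038, giving α = 0.038·25 = 0.95 and β = 25 − 0.95 = 24.05.

α = 0.95, β = 24.05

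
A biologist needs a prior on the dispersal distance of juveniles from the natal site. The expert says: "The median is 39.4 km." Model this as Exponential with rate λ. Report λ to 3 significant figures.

λ ≈ 0.0176

Exponential median = ln 2 / λ, so λ = ln 2 / 39.4 = 0.0176.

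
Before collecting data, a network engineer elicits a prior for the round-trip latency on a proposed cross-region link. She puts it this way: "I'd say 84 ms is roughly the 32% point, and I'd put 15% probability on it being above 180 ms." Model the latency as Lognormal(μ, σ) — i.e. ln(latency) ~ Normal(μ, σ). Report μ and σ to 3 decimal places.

μ ≈ 4.668, σ ≈ 0.507

If T ~ Lognormal(μ,σ) then ln T ~ Normal(μ,σ), so the p-quantile of ln T is μ + z_p·σ.
ln(84) = 4.431 and ln(180) = 5.193; z_{0.32} = -0.4677, z_{0.85} = 1.036.
σ = (5.193 − 4.431)/(1.036 − (-0.4677)) = 0.507.
μ = 4.431 − (-0.4677)·0.507 = 4.668.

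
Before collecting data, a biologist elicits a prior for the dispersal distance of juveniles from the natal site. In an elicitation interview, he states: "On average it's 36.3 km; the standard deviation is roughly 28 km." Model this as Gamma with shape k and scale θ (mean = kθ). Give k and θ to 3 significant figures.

For Gamma(k, scale θ): mean = kθ, variance = kθ², so CV = 1/√k.
CV = SD/mean = 28/36.3 = 0.7713, hence k = 1/CV² = 1.68.
Then θ = mean/k = 36.3/1.68 = 21.6.

k ≈ 1.68, θ ≈ 21.6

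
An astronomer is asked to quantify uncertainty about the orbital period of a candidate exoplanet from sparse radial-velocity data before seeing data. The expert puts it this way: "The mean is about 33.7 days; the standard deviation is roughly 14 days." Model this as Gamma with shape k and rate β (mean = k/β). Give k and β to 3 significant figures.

For Gamma(k, rate β): mean = k/β, variance = k/β², so CV = 1/√k.
CV = SD/mean = 14/33.7 = 0.4154, hence k = 1/CV² = 5.79.
Then β = k/mean = 5.79/33.7 = 0.172.

k ≈ 5.79, β ≈ 0.172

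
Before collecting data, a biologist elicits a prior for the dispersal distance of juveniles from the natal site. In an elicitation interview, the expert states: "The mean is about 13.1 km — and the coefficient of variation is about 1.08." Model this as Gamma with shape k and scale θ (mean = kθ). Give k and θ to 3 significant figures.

For Gamma(k, scale θ): mean = kθ, variance = kθ², so CV = 1/√k.
CV = 1.08, hence k = 1/CV² = 0.857.
Then θ = mean/k = 13.1/0.857 = 15.3.

k ≈ 0.857, θ ≈ 15.3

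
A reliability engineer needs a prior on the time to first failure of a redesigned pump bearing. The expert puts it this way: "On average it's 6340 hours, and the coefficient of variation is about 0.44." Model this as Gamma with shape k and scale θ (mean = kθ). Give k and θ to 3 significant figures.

k ≈ 5.17, θ ≈ 1230

For Gamma(k, scale θ): mean = kθ, variance = kθ², so CV = 1/√k.
CV = 0.44, hence k = 1/CV² = 5.17.
Then θ = mean/k = 6340/5.17 = 1230.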